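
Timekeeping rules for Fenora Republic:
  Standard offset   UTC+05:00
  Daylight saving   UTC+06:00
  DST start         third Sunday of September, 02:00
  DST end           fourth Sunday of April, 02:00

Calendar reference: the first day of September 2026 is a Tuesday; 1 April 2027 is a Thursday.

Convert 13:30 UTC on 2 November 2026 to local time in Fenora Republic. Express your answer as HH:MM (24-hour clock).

1 September 2026 is a Tuesday, so the first Sunday is September 6 and the third is September 20.
1 April 2027 is a Thursday, so the first Sunday is April 4 and the fourth is April 25.
At the standard offset (UTC+05:00), 13:30 UTC + 5h = 18:30 Fenora Republic standard time.
The standard-time date in Fenora Republic, 2 November 2026, lies within the daylight-saving period (20 September 2026 – 25 April 2027), so Fenora Republic is on daylight time, UTC+06:00.
13:30 UTC + 6h = 19:30 local.

19:30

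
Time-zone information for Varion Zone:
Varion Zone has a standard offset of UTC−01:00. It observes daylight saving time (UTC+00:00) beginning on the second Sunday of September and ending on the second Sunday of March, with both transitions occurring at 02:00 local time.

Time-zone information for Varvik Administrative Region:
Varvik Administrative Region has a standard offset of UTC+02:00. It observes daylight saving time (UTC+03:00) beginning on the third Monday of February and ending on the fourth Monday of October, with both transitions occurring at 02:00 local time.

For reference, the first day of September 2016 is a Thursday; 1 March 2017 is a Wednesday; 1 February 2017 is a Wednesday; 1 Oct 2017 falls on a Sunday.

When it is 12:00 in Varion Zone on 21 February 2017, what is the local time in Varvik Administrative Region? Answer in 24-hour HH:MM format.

1 September 2016 is a Thursday, so the first Sunday is September 4 and the second is September 11.
1 March 2017 is a Wednesday, so the first Sunday is March 5 and the second is March 12.
21 February 2017 lies within the daylight-saving period (11 September 2016 – 12 March 2017), so Varion Zone is on daylight time, UTC+00:00.
12:00 Varion Zone − 0h = 12:00 UTC.
1 February 2017 is a Wednesday, so the first Monday is February 6 and the third is February 20.
1 October 2017 is a Sunday, so the first Monday is October 2 and the fourth is October 23.
At the standard offset (UTC+02:00), 12:00 UTC + 2h = 14:00 Varvik Administrative Region standard time.
The standard-time date in Varvik Administrative Region, 21 February 2017, falls between 20 February and 23 October, so daylight saving is in effect and Varvik Administrative Region is at UTC+03:00.
12:00 UTC + 3h = 15:00 Varvik Administrative Region.

15:00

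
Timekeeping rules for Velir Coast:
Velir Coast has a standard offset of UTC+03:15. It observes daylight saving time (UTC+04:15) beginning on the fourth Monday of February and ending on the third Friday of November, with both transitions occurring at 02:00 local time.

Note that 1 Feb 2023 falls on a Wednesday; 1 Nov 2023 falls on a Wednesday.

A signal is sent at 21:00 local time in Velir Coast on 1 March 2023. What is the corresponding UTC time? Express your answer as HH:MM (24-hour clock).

1 February 2023 is a Wednesday, so the first Monday is February 6 and the fourth is February 27.
1 November 2023 is a Wednesday, so the first Friday is November 3 and the third is November 17.
1 March 2023 falls between 27 February and 17 November, so daylight saving is in effect and Velir Coast is at UTC+04:15.
21:00 local − 4h15m = 16:45 UTC.

16:45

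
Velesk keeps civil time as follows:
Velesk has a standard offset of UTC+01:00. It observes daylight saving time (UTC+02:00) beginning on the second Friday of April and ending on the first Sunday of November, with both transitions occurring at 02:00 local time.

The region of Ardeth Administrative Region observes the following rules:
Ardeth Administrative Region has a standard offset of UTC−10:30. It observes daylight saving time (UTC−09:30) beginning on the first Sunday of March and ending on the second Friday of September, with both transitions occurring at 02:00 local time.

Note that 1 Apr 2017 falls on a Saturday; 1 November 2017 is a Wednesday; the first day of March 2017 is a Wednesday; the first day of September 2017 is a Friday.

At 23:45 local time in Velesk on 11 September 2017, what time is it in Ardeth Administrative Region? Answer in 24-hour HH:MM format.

11:15

1 April 2017 is a Saturday, so the first Friday is April 7 and the second is April 14.
1 November 2017 is a Wednesday, so the first Sunday is November 5.
11 September 2017 falls between 14 April and 5 November, so daylight saving is in effect and Velesk is at UTC+02:00.
23:45 Velesk − 2h = 21:45 UTC.
1 March 2017 is a Wednesday, so the first Sunday is March 5.
1 September 2017 is a Friday, so the first Friday is September 1 and the second is September 8.
At the standard offset (UTC−10:30), 21:45 UTC − 10h30m = 11:15 Ardeth Administrative Region standard time.
Daylight saving runs 5 March – 8 September; the standard-time date in Ardeth Administrative Region, 11 September 2017, is outside that window, so Ardeth Administrative Region is on standard time at UTC−10:30.
21:45 UTC − 10h30m = 11:15 Ardeth Administrative Region.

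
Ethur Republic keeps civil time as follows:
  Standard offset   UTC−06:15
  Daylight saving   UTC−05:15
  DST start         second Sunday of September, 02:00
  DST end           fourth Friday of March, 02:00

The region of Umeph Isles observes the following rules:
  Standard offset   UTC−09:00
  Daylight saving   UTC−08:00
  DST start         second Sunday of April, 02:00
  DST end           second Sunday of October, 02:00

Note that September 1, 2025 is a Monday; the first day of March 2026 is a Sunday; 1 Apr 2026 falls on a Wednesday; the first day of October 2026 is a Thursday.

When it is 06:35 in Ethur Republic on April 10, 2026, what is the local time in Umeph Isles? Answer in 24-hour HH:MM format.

1 September 2025 is a Monday, so the first Sunday is September 7 and the second is September 14.
1 March 2026 is a Sunday, so the first Friday is March 6 and the fourth is March 27.
Daylight saving runs 14 September 2025 – 27 March 2026; April 10, 2026 is outside that window, so Ethur Republic is on standard time at UTC−06:15.
06:35 Ethur Republic + 6h15m = 12:50 UTC.
1 April 2026 is a Wednesday, so the first Sunday is April 5 and the second is April 12.
1 October 2026 is a Thursday, so the first Sunday is October 4 and the second is October 11.
At the standard offset (UTC−09:00), 12:50 UTC − 9h = 03:50 Umeph Isles standard time.
The standard-time date in Umeph Isles, April 10, 2026, does not fall between 12 April and 11 October, so daylight saving is not in effect and Umeph Isles is at UTC−09:00.
12:50 UTC − 9h = 03:50 Umeph Isles.

03:50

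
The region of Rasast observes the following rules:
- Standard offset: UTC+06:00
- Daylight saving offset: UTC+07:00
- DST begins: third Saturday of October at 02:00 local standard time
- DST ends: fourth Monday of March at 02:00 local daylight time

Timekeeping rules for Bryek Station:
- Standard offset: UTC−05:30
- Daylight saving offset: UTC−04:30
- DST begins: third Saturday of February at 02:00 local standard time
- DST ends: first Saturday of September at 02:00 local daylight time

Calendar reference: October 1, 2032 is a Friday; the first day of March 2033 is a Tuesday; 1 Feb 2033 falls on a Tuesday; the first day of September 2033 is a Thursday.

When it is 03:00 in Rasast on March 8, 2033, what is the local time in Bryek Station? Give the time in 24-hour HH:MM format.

1 October 2032 is a Friday, so the first Saturday is October 2 and the third is October 16.
1 March 2033 is a Tuesday, so the first Monday is March 7 and the fourth is March 28.
Daylight saving runs 16 October 2032 – 28 March 2033; March 8, 2033 is inside that window, so Rasast is at UTC+07:00.
03:00 Rasast − 7h = 20:00 UTC (rolling into the previous day, 7 March 2033).
1 February 2033 is a Tuesday, so the first Saturday is February 5 and the third is February 19.
1 September 2033 is a Thursday, so the first Saturday is September 3.
At the standard offset (UTC−05:30), 20:00 UTC − 5h30m = 14:30 Bryek Station standard time.
Daylight saving runs 19 February – 3 September; the standard-time date in Bryek Station, March 7, 2033, is inside that window, so Bryek Station is at UTC−04:30.
20:00 UTC − 4h30m = 15:30 Bryek Station.

15:30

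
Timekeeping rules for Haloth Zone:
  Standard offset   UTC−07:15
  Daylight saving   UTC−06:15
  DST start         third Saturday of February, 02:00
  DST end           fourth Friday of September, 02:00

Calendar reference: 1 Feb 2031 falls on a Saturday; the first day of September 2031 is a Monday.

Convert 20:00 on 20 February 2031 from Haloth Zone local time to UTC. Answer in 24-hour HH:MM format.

02:15

1 February 2031 is a Saturday, so the first Saturday is February 1 and the third is February 15.
1 September 2031 is a Monday, so the first Friday is September 5 and the fourth is September 26.
Daylight saving runs 15 February – 26 September; 20 February 2031 is inside that window, so Haloth Zone is at UTC−06:15.
20:00 local + 6h15m = 02:15 UTC (rolling into the next day, 21 February 2031).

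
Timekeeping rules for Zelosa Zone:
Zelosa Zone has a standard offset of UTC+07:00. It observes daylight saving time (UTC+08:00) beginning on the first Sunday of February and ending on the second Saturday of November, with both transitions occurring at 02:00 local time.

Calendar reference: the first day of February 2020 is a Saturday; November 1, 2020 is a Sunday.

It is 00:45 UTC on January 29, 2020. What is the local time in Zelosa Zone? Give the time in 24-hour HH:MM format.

1 February 2020 is a Saturday, so the first Sunday is February 2.
1 November 2020 is a Sunday, so the first Saturday is November 7 and the second is November 14.
At the standard offset (UTC+07:00), 00:45 UTC + 7h = 07:45 Zelosa Zone standard time.
Daylight saving runs 2 February – 14 November; the standard-time date in Zelosa Zone, January 29, 2020, is outside that window, so Zelosa Zone is on standard time at UTC+07:00.
00:45 UTC + 7h = 07:45 local.

07:45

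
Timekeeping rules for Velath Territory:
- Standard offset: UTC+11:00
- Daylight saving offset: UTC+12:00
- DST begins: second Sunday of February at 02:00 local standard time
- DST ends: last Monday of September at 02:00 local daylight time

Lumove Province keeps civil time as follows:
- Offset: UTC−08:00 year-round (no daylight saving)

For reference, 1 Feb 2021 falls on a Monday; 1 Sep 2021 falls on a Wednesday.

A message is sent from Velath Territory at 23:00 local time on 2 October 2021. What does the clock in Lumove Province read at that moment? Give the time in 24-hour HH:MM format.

04:00

1 February 2021 is a Monday, so the first Sunday is February 7 and the second is February 14.
1 September 2021 is a Wednesday, so Mondays fall on 6, 13, 20, 27; the last is September 27.
2 October 2021 is outside the daylight-saving period (14 February – 27 September), so Velath Territory is on standard time, UTC+11:00.
23:00 Velath Territory − 11h = 12:00 UTC.
Lumove Province stays on UTC−08:00 all year.
12:00 UTC − 8h = 04:00 Lumove Province.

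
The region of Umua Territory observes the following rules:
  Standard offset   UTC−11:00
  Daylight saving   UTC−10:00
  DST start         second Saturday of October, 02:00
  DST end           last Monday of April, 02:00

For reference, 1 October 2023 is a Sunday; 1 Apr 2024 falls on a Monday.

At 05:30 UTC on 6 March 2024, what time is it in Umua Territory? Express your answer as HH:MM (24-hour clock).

1 October 2023 is a Sunday, so the first Saturday is October 7 and the second is October 14.
1 April 2024 is a Monday, so Mondays fall on 1, 8, 15, 22, 29; the last is April 29.
At the standard offset (UTC−11:00), 05:30 UTC − 11h = 18:30 Umua Territory standard time (rolling into the previous day, 5 March 2024).
Daylight saving runs 14 October 2023 – 29 April 2024; the standard-time date in Umua Territory, 5 March 2024, is inside that window, so Umua Territory is at UTC−10:00.
05:30 UTC − 10h = 19:30 local (rolling into the previous day, 5 March 2024).

19:30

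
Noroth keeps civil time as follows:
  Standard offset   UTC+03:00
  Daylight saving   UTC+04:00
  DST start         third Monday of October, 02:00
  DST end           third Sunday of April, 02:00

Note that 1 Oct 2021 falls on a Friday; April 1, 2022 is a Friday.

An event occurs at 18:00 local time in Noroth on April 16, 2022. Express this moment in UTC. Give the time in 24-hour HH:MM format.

14:00

1 October 2021 is a Friday, so the first Monday is October 4 and the third is October 18.
1 April 2022 is a Friday, so the first Sunday is April 3 and the third is April 17.
April 16, 2022 falls between 18 October 2021 and 17 April 2022, so daylight saving is in effect and Noroth is at UTC+04:00.
18:00 local − 4h = 14:00 UTC.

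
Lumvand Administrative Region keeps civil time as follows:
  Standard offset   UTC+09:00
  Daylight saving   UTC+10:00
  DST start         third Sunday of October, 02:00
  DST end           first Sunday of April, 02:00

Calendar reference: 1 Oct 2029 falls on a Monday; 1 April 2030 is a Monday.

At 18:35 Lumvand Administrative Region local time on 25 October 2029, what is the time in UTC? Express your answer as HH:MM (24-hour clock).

08:35

1 October 2029 is a Monday, so the first Sunday is October 7 and the third is October 21.
1 April 2030 is a Monday, so the first Sunday is April 7.
Daylight saving runs 21 October 2029 – 7 April 2030; 25 October 2029 is inside that window, so Lumvand Administrative Region is at UTC+10:00.
18:35 local − 10h = 08:35 UTC.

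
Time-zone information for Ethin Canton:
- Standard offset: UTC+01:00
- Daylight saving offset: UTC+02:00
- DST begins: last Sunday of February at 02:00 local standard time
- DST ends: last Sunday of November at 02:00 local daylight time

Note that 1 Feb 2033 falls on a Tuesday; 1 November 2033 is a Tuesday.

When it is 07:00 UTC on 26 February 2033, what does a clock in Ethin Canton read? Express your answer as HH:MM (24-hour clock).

1 February 2033 is a Tuesday, so Sundays fall on 6, 13, 20, 27; the last is February 27.
1 November 2033 is a Tuesday, so Sundays fall on 6, 13, 20, 27; the last is November 27.
At the standard offset (UTC+01:00), 07:00 UTC + 1h = 08:00 Ethin Canton standard time.
Daylight saving runs 27 February – 27 November; the standard-time date in Ethin Canton, 26 February 2033, is outside that window, so Ethin Canton is on standard time at UTC+01:00.
07:00 UTC + 1h = 08:00 local.

08:00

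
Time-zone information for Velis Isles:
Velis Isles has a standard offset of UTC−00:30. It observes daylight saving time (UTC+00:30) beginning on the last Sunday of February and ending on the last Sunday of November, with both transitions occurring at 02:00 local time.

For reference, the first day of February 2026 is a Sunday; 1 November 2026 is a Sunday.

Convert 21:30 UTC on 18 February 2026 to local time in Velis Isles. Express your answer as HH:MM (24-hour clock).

21:00

1 February 2026 is a Sunday, so Sundays fall on 1, 8, 15, 22; the last is February 22.
1 November 2026 is a Sunday, so Sundays fall on 1, 8, 15, 22, 29; the last is November 29.
At the standard offset (UTC−00:30), 21:30 UTC − 0h30m = 21:00 Velis Isles standard time.
The standard-time date in Velis Isles, 18 February 2026, is outside the daylight-saving period (22 February – 29 November), so Velis Isles is on standard time, UTC−00:30.
21:30 UTC − 0h30m = 21:00 local.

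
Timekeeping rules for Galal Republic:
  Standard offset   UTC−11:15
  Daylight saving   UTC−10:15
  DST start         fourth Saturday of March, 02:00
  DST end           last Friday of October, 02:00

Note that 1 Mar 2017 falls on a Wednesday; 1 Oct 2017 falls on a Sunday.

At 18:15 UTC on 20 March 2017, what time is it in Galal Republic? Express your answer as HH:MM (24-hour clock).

1 March 2017 is a Wednesday, so the first Saturday is March 4 and the fourth is March 25.
1 October 2017 is a Sunday, so Fridays fall on 6, 13, 20, 27; the last is October 27.
At the standard offset (UTC−11:15), 18:15 UTC − 11h15m = 07:00 Galal Republic standard time.
The standard-time date in Galal Republic, 20 March 2017, does not fall between 25 March and 27 October, so daylight saving is not in effect and Galal Republic is at UTC−11:15.
18:15 UTC − 11h15m = 07:00 local.

07:00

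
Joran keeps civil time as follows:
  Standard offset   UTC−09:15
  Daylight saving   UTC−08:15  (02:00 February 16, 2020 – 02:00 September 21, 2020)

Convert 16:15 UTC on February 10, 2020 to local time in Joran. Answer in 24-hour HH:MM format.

At the standard offset (UTC−09:15), 16:15 UTC − 9h15m = 07:00 Joran standard time.
The standard-time date in Joran, February 10, 2020, is outside the daylight-saving period (16 February – 21 September), so Joran is on standard time, UTC−09:15.
16:15 UTC − 9h15m = 07:00 local.

07:00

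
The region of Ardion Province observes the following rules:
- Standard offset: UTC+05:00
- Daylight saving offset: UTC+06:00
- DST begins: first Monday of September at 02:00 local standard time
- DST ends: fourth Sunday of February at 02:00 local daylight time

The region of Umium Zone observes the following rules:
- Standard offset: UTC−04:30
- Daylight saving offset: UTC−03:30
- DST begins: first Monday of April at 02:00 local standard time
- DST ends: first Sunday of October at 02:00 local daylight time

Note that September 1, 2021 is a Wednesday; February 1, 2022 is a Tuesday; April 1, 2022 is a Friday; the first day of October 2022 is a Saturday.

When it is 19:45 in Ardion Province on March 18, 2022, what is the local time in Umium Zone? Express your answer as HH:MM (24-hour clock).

10:15

1 September 2021 is a Wednesday, so the first Monday is September 6.
1 February 2022 is a Tuesday, so the first Sunday is February 6 and the fourth is February 27.
March 18, 2022 does not fall between 6 September 2021 and 27 February 2022, so daylight saving is not in effect and Ardion Province is at UTC+05:00.
19:45 Ardion Province − 5h = 14:45 UTC.
1 April 2022 is a Friday, so the first Monday is April 4.
1 October 2022 is a Saturday, so the first Sunday is October 2.
At the standard offset (UTC−04:30), 14:45 UTC − 4h30m = 10:15 Umium Zone standard time.
Daylight saving runs 4 April – 2 October; the standard-time date in Umium Zone, March 18, 2022, is outside that window, so Umium Zone is on standard time at UTC−04:30.
14:45 UTC − 4h30m = 10:15 Umium Zone.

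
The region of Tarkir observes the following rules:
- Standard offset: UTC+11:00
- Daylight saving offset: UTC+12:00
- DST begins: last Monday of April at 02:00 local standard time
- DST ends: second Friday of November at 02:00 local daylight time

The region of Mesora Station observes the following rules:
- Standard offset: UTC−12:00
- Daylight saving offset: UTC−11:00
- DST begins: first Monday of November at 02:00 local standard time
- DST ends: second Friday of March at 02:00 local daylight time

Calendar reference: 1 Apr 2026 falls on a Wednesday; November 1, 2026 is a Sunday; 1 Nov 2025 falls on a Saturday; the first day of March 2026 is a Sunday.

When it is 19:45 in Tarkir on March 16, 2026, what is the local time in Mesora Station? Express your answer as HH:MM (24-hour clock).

1 April 2026 is a Wednesday, so Mondays fall on 6, 13, 20, 27; the last is April 27.
1 November 2026 is a Sunday, so the first Friday is November 6 and the second is November 13.
Daylight saving runs 27 April – 13 November; March 16, 2026 is outside that window, so Tarkir is on standard time at UTC+11:00.
19:45 Tarkir − 11h = 08:45 UTC.
1 November 2025 is a Saturday, so the first Monday is November 3.
1 March 2026 is a Sunday, so the first Friday is March 6 and the second is March 13.
At the standard offset (UTC−12:00), 08:45 UTC − 12h = 20:45 Mesora Station standard time (rolling into the previous day, 15 March 2026).
Daylight saving runs 3 November 2025 – 13 March 2026; the standard-time date in Mesora Station, March 15, 2026, is outside that window, so Mesora Station is on standard time at UTC−12:00.
08:45 UTC − 12h = 20:45 Mesora Station (rolling into the previous day, 15 March 2026).

20:45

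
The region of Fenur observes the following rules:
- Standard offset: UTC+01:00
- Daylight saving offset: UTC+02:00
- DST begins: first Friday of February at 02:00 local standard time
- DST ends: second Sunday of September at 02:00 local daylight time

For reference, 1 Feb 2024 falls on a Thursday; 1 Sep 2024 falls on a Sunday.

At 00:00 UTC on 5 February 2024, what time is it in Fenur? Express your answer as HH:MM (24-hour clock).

1 February 2024 is a Thursday, so the first Friday is February 2.
1 September 2024 is a Sunday, so the first Sunday is September 1 and the second is September 8.
At the standard offset (UTC+01:00), 00:00 UTC + 1h = 01:00 Fenur standard time.
The standard-time date in Fenur, 5 February 2024, lies within the daylight-saving period (2 February – 8 September), so Fenur is on daylight time, UTC+02:00.
00:00 UTC + 2h = 02:00 local.

02:00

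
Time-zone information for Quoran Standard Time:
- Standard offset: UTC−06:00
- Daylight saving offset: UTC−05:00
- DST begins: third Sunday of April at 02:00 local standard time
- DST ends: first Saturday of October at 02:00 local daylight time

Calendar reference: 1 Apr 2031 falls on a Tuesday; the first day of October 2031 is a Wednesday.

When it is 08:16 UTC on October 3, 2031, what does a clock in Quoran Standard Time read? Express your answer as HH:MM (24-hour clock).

03:16

1 April 2031 is a Tuesday, so the first Sunday is April 6 and the third is April 20.
1 October 2031 is a Wednesday, so the first Saturday is October 4.
At the standard offset (UTC−06:00), 08:16 UTC − 6h = 02:16 Quoran Standard Time standard time.
The standard-time date in Quoran Standard Time, October 3, 2031, falls between 20 April and 4 October, so daylight saving is in effect and Quoran Standard Time is at UTC−05:00.
08:16 UTC − 5h = 03:16 local.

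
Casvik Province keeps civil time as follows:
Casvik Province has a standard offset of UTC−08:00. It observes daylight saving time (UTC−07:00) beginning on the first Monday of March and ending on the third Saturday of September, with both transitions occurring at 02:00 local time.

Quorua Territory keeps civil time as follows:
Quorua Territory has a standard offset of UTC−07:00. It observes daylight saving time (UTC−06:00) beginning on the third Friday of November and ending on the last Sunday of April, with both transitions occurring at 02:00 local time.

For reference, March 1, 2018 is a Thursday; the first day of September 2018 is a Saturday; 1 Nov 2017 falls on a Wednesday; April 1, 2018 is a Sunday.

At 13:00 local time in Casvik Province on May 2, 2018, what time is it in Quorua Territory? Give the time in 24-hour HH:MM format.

13:00

1 March 2018 is a Thursday, so the first Monday is March 5.
1 September 2018 is a Saturday, so the first Saturday is September 1 and the third is September 15.
May 2, 2018 lies within the daylight-saving period (5 March – 15 September), so Casvik Province is on daylight time, UTC−07:00.
13:00 Casvik Province + 7h = 20:00 UTC.
1 November 2017 is a Wednesday, so the first Friday is November 3 and the third is November 17.
1 April 2018 is a Sunday, so Sundays fall on 1, 8, 15, 22, 29; the last is April 29.
At the standard offset (UTC−07:00), 20:00 UTC − 7h = 13:00 Quorua Territory standard time.
Daylight saving runs 17 November 2017 – 29 April 2018; the standard-time date in Quorua Territory, May 2, 2018, is outside that window, so Quorua Territory is on standard time at UTC−07:00.
20:00 UTC − 7h = 13:00 Quorua Territory.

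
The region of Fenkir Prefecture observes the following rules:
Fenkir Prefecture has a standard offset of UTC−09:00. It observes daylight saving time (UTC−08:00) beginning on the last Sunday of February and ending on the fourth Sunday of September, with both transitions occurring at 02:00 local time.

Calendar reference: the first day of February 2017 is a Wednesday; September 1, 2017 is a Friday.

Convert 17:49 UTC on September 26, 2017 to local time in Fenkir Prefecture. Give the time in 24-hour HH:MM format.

1 February 2017 is a Wednesday, so Sundays fall on 5, 12, 19, 26; the last is February 26.
1 September 2017 is a Friday, so the first Sunday is September 3 and the fourth is September 24.
At the standard offset (UTC−09:00), 17:49 UTC − 9h = 08:49 Fenkir Prefecture standard time.
Daylight saving runs 26 February – 24 September; the standard-time date in Fenkir Prefecture, September 26, 2017, is outside that window, so Fenkir Prefecture is on standard time at UTC−09:00.
17:49 UTC − 9h = 08:49 local.

08:49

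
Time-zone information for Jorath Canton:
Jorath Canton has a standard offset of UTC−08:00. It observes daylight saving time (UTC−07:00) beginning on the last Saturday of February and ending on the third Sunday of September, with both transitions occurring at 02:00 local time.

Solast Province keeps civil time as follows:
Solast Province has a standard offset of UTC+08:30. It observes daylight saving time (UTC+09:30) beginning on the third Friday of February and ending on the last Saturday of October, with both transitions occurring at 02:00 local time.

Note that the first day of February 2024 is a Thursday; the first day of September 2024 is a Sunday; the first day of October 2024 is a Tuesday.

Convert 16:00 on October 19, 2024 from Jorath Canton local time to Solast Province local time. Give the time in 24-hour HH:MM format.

1 February 2024 is a Thursday, so Saturdays fall on 3, 10, 17, 24; the last is February 24.
1 September 2024 is a Sunday, so the first Sunday is September 1 and the third is September 15.
October 19, 2024 does not fall between 24 February and 15 September, so daylight saving is not in effect and Jorath Canton is at UTC−08:00.
16:00 Jorath Canton + 8h = 00:00 UTC (rolling into the next day, 20 October 2024).
1 February 2024 is a Thursday, so the first Friday is February 2 and the third is February 16.
1 October 2024 is a Tuesday, so Saturdays fall on 5, 12, 19, 26; the last is October 26.
At the standard offset (UTC+08:30), 00:00 UTC + 8h30m = 08:30 Solast Province standard time.
The standard-time date in Solast Province, October 20, 2024, falls between 16 February and 26 October, so daylight saving is in effect and Solast Province is at UTC+09:30.
00:00 UTC + 9h30m = 09:30 Solast Province.

09:30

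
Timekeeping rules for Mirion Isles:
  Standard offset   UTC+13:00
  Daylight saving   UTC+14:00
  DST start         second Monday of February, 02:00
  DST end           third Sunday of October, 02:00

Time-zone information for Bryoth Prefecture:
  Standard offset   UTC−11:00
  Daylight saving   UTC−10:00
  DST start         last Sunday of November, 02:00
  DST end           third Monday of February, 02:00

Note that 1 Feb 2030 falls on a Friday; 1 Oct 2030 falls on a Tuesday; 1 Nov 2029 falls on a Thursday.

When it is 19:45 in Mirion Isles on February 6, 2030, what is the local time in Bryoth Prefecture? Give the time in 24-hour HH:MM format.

20:45

1 February 2030 is a Friday, so the first Monday is February 4 and the second is February 11.
1 October 2030 is a Tuesday, so the first Sunday is October 6 and the third is October 20.
February 6, 2030 does not fall between 11 February and 20 October, so daylight saving is not in effect and Mirion Isles is at UTC+13:00.
19:45 Mirion Isles − 13h = 06:45 UTC.
1 November 2029 is a Thursday, so Sundays fall on 4, 11, 18, 25; the last is November 25.
1 February 2030 is a Friday, so the first Monday is February 4 and the third is February 18.
At the standard offset (UTC−11:00), 06:45 UTC − 11h = 19:45 Bryoth Prefecture standard time (rolling into the previous day, 5 February 2030).
The standard-time date in Bryoth Prefecture, February 5, 2030, falls between 25 November 2029 and 18 February 2030, so daylight saving is in effect and Bryoth Prefecture is at UTC−10:00.
06:45 UTC − 10h = 20:45 Bryoth Prefecture (rolling into the previous day, 5 February 2030).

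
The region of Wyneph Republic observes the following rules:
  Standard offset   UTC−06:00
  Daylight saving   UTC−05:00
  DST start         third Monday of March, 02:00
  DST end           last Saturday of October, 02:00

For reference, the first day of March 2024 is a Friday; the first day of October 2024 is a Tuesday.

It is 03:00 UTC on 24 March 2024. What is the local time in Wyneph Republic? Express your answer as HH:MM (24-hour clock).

22:00

1 March 2024 is a Friday, so the first Monday is March 4 and the third is March 18.
1 October 2024 is a Tuesday, so Saturdays fall on 5, 12, 19, 26; the last is October 26.
At the standard offset (UTC−06:00), 03:00 UTC − 6h = 21:00 Wyneph Republic standard time (rolling into the previous day, 23 March 2024).
Daylight saving runs 18 March – 26 October; the standard-time date in Wyneph Republic, 23 March 2024, is inside that window, so Wyneph Republic is at UTC−05:00.
03:00 UTC − 5h = 22:00 local (rolling into the previous day, 23 March 2024).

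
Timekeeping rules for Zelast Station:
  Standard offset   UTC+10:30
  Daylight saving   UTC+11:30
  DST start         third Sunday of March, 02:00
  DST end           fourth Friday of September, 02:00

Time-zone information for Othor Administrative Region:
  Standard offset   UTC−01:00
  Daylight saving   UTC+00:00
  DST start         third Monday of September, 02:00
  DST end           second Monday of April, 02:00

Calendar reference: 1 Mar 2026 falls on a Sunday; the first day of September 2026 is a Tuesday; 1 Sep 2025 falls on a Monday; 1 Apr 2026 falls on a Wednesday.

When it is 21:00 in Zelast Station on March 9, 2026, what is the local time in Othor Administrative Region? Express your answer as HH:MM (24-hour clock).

1 March 2026 is a Sunday, so the first Sunday is March 1 and the third is March 15.
1 September 2026 is a Tuesday, so the first Friday is September 4 and the fourth is September 25.
Daylight saving runs 15 March – 25 September; March 9, 2026 is outside that window, so Zelast Station is on standard time at UTC+10:30.
21:00 Zelast Station − 10h30m = 10:30 UTC.
1 September 2025 is a Monday, so the first Monday is September 1 and the third is September 15.
1 April 2026 is a Wednesday, so the first Monday is April 6 and the second is April 13.
At the standard offset (UTC−01:00), 10:30 UTC − 1h = 09:30 Othor Administrative Region standard time.
The standard-time date in Othor Administrative Region, March 9, 2026, falls between 15 September 2025 and 13 April 2026, so daylight saving is in effect and Othor Administrative Region is at UTC+00:00.
10:30 UTC + 0h = 10:30 Othor Administrative Region.

10:30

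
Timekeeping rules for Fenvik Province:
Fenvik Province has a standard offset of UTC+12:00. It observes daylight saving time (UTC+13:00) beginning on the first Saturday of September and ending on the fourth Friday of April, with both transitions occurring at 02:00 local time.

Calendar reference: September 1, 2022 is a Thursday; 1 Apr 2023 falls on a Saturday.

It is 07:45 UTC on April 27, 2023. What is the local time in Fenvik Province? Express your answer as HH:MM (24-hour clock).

20:45

1 September 2022 is a Thursday, so the first Saturday is September 3.
1 April 2023 is a Saturday, so the first Friday is April 7 and the fourth is April 28.
At the standard offset (UTC+12:00), 07:45 UTC + 12h = 19:45 Fenvik Province standard time.
The standard-time date in Fenvik Province, April 27, 2023, lies within the daylight-saving period (3 September 2022 – 28 April 2023), so Fenvik Province is on daylight time, UTC+13:00.
07:45 UTC + 13h = 20:45 local.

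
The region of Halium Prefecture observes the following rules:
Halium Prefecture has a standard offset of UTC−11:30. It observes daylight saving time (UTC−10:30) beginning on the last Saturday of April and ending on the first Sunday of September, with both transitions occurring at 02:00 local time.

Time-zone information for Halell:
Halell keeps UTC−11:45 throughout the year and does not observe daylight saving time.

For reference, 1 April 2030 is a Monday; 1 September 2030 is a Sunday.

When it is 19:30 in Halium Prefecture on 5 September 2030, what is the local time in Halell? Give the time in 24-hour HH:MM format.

1 April 2030 is a Monday, so Saturdays fall on 6, 13, 20, 27; the last is April 27.
1 September 2030 is a Sunday, so the first Sunday is September 1.
5 September 2030 is outside the daylight-saving period (27 April – 1 September), so Halium Prefecture is on standard time, UTC−11:30.
19:30 Halium Prefecture + 11h30m = 07:00 UTC (rolling into the next day, 6 September 2030).
Halell has no daylight saving, so its offset is UTC−11:45 year-round.
07:00 UTC − 11h45m = 19:15 Halell (rolling into the previous day, 5 September 2030).

19:15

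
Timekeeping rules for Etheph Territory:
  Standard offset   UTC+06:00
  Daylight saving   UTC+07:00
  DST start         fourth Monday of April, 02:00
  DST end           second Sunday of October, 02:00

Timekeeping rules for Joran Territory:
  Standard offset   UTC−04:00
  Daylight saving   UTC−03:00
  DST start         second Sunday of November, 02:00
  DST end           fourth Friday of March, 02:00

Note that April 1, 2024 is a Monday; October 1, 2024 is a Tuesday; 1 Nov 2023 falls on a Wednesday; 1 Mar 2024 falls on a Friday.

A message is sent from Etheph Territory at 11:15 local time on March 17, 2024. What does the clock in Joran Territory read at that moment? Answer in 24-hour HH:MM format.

1 April 2024 is a Monday, so the first Monday is April 1 and the fourth is April 22.
1 October 2024 is a Tuesday, so the first Sunday is October 6 and the second is October 13.
Daylight saving runs 22 April – 13 October; March 17, 2024 is outside that window, so Etheph Territory is on standard time at UTC+06:00.
11:15 Etheph Territory − 6h = 05:15 UTC.
1 November 2023 is a Wednesday, so the first Sunday is November 5 and the second is November 12.
1 March 2024 is a Friday, so the first Friday is March 1 and the fourth is March 22.
At the standard offset (UTC−04:00), 05:15 UTC − 4h = 01:15 Joran Territory standard time.
Daylight saving runs 12 November 2023 – 22 March 2024; the standard-time date in Joran Territory, March 17, 2024, is inside that window, so Joran Territory is at UTC−03:00.
05:15 UTC − 3h = 02:15 Joran Territory.

02:15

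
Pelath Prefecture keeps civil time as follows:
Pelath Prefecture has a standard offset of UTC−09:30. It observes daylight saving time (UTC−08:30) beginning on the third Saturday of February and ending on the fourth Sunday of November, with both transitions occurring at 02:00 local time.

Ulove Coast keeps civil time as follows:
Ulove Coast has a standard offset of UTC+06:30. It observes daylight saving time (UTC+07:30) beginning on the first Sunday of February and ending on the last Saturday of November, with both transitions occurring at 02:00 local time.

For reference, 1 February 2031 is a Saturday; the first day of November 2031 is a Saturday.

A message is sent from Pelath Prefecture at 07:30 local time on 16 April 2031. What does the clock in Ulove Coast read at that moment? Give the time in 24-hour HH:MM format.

23:30

1 February 2031 is a Saturday, so the first Saturday is February 1 and the third is February 15.
1 November 2031 is a Saturday, so the first Sunday is November 2 and the fourth is November 23.
16 April 2031 lies within the daylight-saving period (15 February – 23 November), so Pelath Prefecture is on daylight time, UTC−08:30.
07:30 Pelath Prefecture + 8h30m = 16:00 UTC.
1 February 2031 is a Saturday, so the first Sunday is February 2.
1 November 2031 is a Saturday, so Saturdays fall on 1, 8, 15, 22, 29; the last is November 29.
At the standard offset (UTC+06:30), 16:00 UTC + 6h30m = 22:30 Ulove Coast standard time.
The standard-time date in Ulove Coast, 16 April 2031, lies within the daylight-saving period (2 February – 29 November), so Ulove Coast is on daylight time, UTC+07:30.
16:00 UTC + 7h30m = 23:30 Ulove Coast.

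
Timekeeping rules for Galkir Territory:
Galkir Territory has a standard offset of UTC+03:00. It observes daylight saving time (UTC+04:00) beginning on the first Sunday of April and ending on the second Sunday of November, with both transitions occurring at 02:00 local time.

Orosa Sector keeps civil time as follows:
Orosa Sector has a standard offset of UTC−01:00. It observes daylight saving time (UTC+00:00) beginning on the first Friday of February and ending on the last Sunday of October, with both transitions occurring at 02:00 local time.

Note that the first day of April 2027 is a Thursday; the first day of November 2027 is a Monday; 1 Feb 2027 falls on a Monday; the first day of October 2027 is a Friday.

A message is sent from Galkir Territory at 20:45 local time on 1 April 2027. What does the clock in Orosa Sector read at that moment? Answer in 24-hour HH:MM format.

17:45

1 April 2027 is a Thursday, so the first Sunday is April 4.
1 November 2027 is a Monday, so the first Sunday is November 7 and the second is November 14.
1 April 2027 is outside the daylight-saving period (4 April – 14 November), so Galkir Territory is on standard time, UTC+03:00.
20:45 Galkir Territory − 3h = 17:45 UTC.
1 February 2027 is a Monday, so the first Friday is February 5.
1 October 2027 is a Friday, so Sundays fall on 3, 10, 17, 24, 31; the last is October 31.
At the standard offset (UTC−01:00), 17:45 UTC − 1h = 16:45 Orosa Sector standard time.
The standard-time date in Orosa Sector, 1 April 2027, lies within the daylight-saving period (5 February – 31 October), so Orosa Sector is on daylight time, UTC+00:00.
17:45 UTC + 0h = 17:45 Orosa Sector.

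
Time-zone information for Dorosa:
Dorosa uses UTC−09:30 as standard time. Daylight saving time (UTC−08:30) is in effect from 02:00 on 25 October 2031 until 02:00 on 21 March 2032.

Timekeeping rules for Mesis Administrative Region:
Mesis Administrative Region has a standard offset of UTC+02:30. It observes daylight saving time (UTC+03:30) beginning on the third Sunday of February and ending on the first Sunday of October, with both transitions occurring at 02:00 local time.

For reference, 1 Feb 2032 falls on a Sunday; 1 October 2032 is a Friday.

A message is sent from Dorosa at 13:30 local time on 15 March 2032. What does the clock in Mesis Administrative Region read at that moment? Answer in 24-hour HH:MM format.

15 March 2032 falls between 25 October 2031 and 21 March 2032, so daylight saving is in effect and Dorosa is at UTC−08:30.
13:30 Dorosa + 8h30m = 22:00 UTC.
1 February 2032 is a Sunday, so the first Sunday is February 1 and the third is February 15.
1 October 2032 is a Friday, so the first Sunday is October 3.
At the standard offset (UTC+02:30), 22:00 UTC + 2h30m = 00:30 Mesis Administrative Region standard time (rolling into the next day, 16 March 2032).
The standard-time date in Mesis Administrative Region, 16 March 2032, lies within the daylight-saving period (15 February – 3 October), so Mesis Administrative Region is on daylight time, UTC+03:30.
22:00 UTC + 3h30m = 01:30 Mesis Administrative Region (rolling into the next day, 16 March 2032).

01:30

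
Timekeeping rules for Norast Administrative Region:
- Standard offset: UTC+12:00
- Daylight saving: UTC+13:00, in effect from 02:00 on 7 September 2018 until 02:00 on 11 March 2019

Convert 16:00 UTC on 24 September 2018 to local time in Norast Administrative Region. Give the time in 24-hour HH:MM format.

05:00

At the standard offset (UTC+12:00), 16:00 UTC + 12h = 04:00 Norast Administrative Region standard time (rolling into the next day, 25 September 2018).
Daylight saving runs 7 September 2018 – 11 March 2019; the standard-time date in Norast Administrative Region, 25 September 2018, is inside that window, so Norast Administrative Region is at UTC+13:00.
16:00 UTC + 13h = 05:00 local (rolling into the next day, 25 September 2018).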